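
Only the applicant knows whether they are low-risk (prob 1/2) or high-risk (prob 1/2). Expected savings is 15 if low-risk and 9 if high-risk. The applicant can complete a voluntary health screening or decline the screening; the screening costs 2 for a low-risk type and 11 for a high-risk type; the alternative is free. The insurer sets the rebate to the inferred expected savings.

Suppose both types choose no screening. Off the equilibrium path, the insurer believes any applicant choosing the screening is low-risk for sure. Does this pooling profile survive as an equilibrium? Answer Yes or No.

No

On path, the insurer holds the prior and pays 1/2·15 + 1/2·9 = 12. Off path (the screening), believing low-risk, it pays 15.
low-risk: no screening nets 12; the screening nets 15 − 2 = 13. low-risk would deviate.
high-risk: no screening nets 12; the screening nets 15 − 11 = 4. high-risk stays.
A type deviates, so pooling fails.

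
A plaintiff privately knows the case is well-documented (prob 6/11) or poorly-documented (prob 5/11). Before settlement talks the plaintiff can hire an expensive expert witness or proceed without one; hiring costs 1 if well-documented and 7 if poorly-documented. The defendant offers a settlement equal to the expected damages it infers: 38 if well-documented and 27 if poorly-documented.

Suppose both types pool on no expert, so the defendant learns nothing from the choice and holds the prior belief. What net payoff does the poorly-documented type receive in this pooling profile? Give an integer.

Pooled settlement = 6/11·38 + 5/11·27 = 33.
poorly-documented pays no cost for no expert, so net payoff = 33.

33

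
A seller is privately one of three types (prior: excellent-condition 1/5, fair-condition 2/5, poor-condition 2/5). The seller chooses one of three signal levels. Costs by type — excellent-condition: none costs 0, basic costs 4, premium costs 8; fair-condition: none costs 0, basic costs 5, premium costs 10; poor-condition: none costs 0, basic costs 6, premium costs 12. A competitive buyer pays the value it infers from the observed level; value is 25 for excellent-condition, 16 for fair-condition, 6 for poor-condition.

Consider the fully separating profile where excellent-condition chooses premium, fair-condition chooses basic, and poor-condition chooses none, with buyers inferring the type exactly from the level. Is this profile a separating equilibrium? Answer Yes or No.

No

Separating prices: premium → 25, basic → 16, none → 6.
excellent-condition (assigned premium): none: 6 − 0 = 6; basic: 16 − 4 = 12; premium: 25 − 8 = 17. excellent-condition stays.
fair-condition (assigned basic): none: 6 − 0 = 6; basic: 16 − 5 = 11; premium: 25 − 10 = 15. fair-condition prefers premium.
poor-condition (assigned none): none: 6 − 0 = 6; basic: 16 − 6 = 10; premium: 25 − 12 = 13. poor-condition prefers premium.
At least one type deviates; the separating profile fails.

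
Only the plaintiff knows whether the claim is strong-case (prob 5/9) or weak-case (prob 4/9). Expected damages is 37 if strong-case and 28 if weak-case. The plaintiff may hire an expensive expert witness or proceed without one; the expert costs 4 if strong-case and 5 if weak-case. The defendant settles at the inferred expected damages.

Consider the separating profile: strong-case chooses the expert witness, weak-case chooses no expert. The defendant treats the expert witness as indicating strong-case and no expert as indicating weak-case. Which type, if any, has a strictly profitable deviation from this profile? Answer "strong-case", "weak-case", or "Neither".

weak-case

The expert witness pays 37; no expert pays 28.
strong-case: assigned the expert witness, nets 37 − 4 = 33; deviating to no expert nets 28.
weak-case: assigned no expert, nets 28; deviating to the expert witness nets 37 − 5 = 32.
The weak-case type gains 4 by deviating.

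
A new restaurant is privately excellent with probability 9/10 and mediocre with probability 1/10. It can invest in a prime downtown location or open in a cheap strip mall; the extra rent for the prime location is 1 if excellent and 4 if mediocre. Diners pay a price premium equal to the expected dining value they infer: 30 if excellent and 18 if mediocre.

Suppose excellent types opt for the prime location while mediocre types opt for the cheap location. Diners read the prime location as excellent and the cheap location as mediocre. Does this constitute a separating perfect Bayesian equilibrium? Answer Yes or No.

No

Under these beliefs, the prime location earns price premium 30 and the cheap location earns price premium 18.
excellent: the prime location nets 30 − 1 = 29; the cheap location nets 18. excellent prefers the prime location.
mediocre: the prime location nets 30 − 4 = 26; the cheap location nets 18. mediocre would deviate to the prime location.
mediocre has a profitable deviation, so the profile is not an equilibrium.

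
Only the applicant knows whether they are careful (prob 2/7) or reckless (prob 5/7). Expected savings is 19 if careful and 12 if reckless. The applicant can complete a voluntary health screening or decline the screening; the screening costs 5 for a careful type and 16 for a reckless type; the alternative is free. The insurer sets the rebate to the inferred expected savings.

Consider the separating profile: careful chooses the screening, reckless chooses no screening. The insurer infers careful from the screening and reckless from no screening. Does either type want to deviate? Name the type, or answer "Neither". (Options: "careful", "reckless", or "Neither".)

Neither

The screening pays 19; no screening pays 12.
careful: assigned the screening, nets 19 − 5 = 14; deviating to no screening nets 12.
reckless: assigned no screening, nets 12; deviating to the screening nets 19 − 16 = 3.
Both types strictly prefer their assigned action; no profitable deviation.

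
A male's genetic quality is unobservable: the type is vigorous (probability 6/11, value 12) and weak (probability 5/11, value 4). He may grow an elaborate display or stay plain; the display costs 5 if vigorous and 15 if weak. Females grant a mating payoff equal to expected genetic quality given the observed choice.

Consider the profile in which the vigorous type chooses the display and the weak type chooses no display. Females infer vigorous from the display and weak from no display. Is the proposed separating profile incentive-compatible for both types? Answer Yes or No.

Under these beliefs, the display earns mating payoff 12 and no display earns mating payoff 4.
vigorous: the display nets 12 − 5 = 7; no display nets 4. vigorous prefers the display.
weak: the display nets 12 − 15 = -3; no display nets 4. weak prefers no display.
Neither type deviates, so the separating profile is an equilibrium.

Yes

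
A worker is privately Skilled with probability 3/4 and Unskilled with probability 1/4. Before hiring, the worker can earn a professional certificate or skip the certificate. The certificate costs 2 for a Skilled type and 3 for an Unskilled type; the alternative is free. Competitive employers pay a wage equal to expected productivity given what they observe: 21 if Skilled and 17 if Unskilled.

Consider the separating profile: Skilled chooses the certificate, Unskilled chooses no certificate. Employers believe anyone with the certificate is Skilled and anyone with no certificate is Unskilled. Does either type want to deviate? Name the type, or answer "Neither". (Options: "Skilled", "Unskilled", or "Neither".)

Unskilled

The certificate pays 21; no certificate pays 17.
Skilled: assigned the certificate, nets 21 − 2 = 19; deviating to no certificate nets 17.
Unskilled: assigned no certificate, nets 17; deviating to the certificate nets 21 − 3 = 18.
The Unskilled type gains 1 by deviating.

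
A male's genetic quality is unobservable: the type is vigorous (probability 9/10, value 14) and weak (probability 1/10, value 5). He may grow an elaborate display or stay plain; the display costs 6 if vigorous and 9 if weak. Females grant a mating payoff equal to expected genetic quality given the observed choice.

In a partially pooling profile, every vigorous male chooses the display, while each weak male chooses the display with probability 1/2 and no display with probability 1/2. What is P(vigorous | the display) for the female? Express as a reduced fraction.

P(the display) = (9/10)·1 + (1/10)·(1/2) = 19/20.
By Bayes' rule, P(vigorous | the display) = (9/10) / (19/20) = 18/19.

18/19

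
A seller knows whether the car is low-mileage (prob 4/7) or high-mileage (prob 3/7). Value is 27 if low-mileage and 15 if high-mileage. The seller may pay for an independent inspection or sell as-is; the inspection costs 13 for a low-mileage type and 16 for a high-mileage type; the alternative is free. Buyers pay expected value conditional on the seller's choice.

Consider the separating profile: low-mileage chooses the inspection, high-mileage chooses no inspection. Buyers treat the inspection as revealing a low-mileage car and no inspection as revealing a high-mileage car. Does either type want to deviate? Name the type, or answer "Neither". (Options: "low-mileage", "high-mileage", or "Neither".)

low-mileage

The inspection pays 27; no inspection pays 15.
low-mileage: assigned the inspection, nets 27 − 13 = 14; deviating to no inspection nets 15.
high-mileage: assigned no inspection, nets 15; deviating to the inspection nets 27 − 16 = 11.
The low-mileage type gains 1 by deviating.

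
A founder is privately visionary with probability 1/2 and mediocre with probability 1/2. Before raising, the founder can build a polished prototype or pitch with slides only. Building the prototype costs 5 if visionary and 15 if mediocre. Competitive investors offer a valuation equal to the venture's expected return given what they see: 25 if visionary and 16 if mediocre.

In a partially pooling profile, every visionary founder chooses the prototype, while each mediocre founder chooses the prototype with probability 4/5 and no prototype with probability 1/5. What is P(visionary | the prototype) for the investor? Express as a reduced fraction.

5/9

P(the prototype) = (1/2)·1 + (1/2)·(4/5) = 9/10.
By Bayes' rule, P(visionary | the prototype) = (1/2) / (9/10) = 5/9.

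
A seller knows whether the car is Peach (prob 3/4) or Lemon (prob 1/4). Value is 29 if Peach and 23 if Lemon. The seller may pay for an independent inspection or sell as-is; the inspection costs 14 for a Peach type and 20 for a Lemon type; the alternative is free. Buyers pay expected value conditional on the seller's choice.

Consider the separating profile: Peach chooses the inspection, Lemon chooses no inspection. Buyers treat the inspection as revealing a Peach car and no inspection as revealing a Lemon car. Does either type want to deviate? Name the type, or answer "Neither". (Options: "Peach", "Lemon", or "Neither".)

Peach

The inspection pays 29; no inspection pays 23.
Peach: assigned the inspection, nets 29 − 14 = 15; deviating to no inspection nets 23.
Lemon: assigned no inspection, nets 23; deviating to the inspection nets 29 − 20 = 9.
The Peach type gains 8 by deviating.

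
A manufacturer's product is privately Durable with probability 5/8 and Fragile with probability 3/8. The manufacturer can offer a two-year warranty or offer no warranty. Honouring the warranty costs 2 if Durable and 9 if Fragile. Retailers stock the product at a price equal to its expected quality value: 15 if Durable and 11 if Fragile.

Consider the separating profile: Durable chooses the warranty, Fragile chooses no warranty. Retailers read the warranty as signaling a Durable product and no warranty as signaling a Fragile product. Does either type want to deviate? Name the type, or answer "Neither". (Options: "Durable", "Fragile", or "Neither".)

The warranty pays 15; no warranty pays 11.
Durable: assigned the warranty, nets 15 − 2 = 13; deviating to no warranty nets 11.
Fragile: assigned no warranty, nets 11; deviating to the warranty nets 15 − 9 = 6.
Both types strictly prefer their assigned action; no profitable deviation.

Neither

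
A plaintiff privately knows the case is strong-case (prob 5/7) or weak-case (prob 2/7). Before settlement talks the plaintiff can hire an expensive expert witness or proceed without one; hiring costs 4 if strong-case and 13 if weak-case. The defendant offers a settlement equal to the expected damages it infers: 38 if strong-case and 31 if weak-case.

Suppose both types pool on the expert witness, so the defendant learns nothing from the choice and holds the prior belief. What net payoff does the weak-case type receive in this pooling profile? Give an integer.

23

Pooled settlement = 5/7·38 + 2/7·31 = 36.
weak-case pays cost 13 for the expert witness, so net payoff = 36 − 13 = 23.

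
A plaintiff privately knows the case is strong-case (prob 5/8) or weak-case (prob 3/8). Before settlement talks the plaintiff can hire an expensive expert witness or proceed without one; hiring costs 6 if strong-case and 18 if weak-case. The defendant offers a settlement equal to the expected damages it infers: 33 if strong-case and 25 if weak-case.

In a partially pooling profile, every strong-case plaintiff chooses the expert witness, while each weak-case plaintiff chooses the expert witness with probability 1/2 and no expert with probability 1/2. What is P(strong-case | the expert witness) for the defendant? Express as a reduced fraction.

P(the expert witness) = (5/8)·1 + (3/8)·(1/2) = 13/16.
By Bayes' rule, P(strong-case | the expert witness) = (5/8) / (13/16) = 10/13.

10/13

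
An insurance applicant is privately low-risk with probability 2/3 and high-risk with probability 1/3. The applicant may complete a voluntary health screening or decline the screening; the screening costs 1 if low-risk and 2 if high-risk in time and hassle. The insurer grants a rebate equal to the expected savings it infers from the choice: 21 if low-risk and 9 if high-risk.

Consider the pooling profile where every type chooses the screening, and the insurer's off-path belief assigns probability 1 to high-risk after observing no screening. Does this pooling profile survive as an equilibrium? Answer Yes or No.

Yes

On path, the insurer holds the prior and pays 2/3·21 + 1/3·9 = 17. Off path (no screening), believing high-risk, it pays 9.
low-risk: the screening nets 17 − 1 = 16; no screening nets 9. low-risk stays.
high-risk: the screening nets 17 − 2 = 15; no screening nets 9. high-risk stays.
No type deviates, so pooling is sustained.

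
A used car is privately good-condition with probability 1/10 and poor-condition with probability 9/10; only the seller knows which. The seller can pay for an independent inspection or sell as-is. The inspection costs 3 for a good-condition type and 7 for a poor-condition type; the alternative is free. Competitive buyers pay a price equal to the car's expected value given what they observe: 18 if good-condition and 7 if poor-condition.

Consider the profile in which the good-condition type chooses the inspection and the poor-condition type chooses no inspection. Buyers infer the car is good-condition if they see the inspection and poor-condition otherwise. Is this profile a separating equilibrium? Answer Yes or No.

No

Under these beliefs, the inspection earns price 18 and no inspection earns price 7.
good-condition: the inspection nets 18 − 3 = 15; no inspection nets 7. good-condition prefers the inspection.
poor-condition: the inspection nets 18 − 7 = 11; no inspection nets 7. poor-condition would deviate to the inspection.
poor-condition has a profitable deviation, so the profile is not an equilibrium.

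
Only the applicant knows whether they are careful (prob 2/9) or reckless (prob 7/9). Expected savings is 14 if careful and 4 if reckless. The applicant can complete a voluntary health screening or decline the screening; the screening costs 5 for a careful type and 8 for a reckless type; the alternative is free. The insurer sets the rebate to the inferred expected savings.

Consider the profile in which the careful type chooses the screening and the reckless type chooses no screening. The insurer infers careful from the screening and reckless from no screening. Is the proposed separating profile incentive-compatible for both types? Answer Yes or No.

No

Under these beliefs, the screening earns rebate 14 and no screening earns rebate 4.
careful: the screening nets 14 − 5 = 9; no screening nets 4. careful prefers the screening.
reckless: the screening nets 14 − 8 = 6; no screening nets 4. reckless would deviate to the screening.
reckless has a profitable deviation, so the profile is not an equilibrium.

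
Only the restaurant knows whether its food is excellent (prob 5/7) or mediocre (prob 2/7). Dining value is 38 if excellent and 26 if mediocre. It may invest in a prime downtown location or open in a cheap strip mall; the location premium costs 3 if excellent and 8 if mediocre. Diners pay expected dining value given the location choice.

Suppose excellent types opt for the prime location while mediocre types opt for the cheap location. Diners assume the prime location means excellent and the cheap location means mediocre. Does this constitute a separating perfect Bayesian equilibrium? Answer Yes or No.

No

Under these beliefs, the prime location earns price premium 38 and the cheap location earns price premium 26.
excellent: the prime location nets 38 − 3 = 35; the cheap location nets 26. excellent prefers the prime location.
mediocre: the prime location nets 38 − 8 = 30; the cheap location nets 26. mediocre would deviate to the prime location.
mediocre has a profitable deviation, so the profile is not an equilibrium.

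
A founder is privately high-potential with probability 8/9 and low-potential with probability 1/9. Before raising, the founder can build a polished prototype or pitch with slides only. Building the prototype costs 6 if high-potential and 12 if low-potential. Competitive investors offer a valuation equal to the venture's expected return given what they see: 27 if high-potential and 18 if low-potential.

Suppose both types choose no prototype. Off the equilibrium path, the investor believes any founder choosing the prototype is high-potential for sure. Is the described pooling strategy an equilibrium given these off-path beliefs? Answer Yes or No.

Yes

On path, the investor holds the prior and pays 8/9·27 + 1/9·18 = 26. Off path (the prototype), believing high-potential, it pays 27.
high-potential: no prototype nets 26; the prototype nets 27 − 6 = 21. high-potential stays.
low-potential: no prototype nets 26; the prototype nets 27 − 12 = 15. low-potential stays.
No type deviates, so pooling is sustained.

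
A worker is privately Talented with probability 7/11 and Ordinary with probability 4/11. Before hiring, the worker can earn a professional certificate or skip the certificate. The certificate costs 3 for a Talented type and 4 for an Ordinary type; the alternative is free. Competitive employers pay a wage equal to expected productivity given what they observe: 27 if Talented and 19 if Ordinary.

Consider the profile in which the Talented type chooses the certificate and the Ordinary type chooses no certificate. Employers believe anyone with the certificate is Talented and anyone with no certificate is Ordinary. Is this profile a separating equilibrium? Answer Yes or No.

Under these beliefs, the certificate earns wage 27 and no certificate earns wage 19.
Talented: the certificate nets 27 − 3 = 24; no certificate nets 19. Talented prefers the certificate.
Ordinary: the certificate nets 27 − 4 = 23; no certificate nets 19. Ordinary would deviate to the certificate.
Ordinary has a profitable deviation, so the profile is not an equilibrium.

No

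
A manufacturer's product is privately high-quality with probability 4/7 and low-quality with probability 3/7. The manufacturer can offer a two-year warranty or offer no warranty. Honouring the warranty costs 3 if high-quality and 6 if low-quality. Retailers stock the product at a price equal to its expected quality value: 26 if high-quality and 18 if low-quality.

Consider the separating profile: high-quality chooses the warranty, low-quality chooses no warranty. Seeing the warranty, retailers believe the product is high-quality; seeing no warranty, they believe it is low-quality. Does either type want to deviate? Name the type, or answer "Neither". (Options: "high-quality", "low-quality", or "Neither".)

The warranty pays 26; no warranty pays 18.
high-quality: assigned the warranty, nets 26 − 3 = 23; deviating to no warranty nets 18.
low-quality: assigned no warranty, nets 18; deviating to the warranty nets 26 − 6 = 20.
The low-quality type gains 2 by deviating.

low-quality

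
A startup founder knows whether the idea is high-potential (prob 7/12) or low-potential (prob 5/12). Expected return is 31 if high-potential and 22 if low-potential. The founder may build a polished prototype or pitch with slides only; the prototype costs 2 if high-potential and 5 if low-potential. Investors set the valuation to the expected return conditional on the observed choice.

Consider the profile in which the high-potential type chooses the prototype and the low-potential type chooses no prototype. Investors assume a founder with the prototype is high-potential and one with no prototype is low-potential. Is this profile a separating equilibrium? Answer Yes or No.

Under these beliefs, the prototype earns valuation 31 and no prototype earns valuation 22.
high-potential: the prototype nets 31 − 2 = 29; no prototype nets 22. high-potential prefers the prototype.
low-potential: the prototype nets 31 − 5 = 26; no prototype nets 22. low-potential would deviate to the prototype.
low-potential has a profitable deviation, so the profile is not an equilibrium.

No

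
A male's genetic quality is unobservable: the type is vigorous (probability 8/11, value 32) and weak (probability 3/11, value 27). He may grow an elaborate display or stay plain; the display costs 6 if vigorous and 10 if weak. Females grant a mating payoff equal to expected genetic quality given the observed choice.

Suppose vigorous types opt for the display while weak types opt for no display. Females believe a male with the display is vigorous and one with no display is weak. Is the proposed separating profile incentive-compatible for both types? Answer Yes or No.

No

Under these beliefs, the display earns mating payoff 32 and no display earns mating payoff 27.
vigorous: the display nets 32 − 6 = 26; no display nets 27. vigorous would deviate to no display.
weak: the display nets 32 − 10 = 22; no display nets 27. weak prefers no display.
vigorous has a profitable deviation, so the profile is not an equilibrium.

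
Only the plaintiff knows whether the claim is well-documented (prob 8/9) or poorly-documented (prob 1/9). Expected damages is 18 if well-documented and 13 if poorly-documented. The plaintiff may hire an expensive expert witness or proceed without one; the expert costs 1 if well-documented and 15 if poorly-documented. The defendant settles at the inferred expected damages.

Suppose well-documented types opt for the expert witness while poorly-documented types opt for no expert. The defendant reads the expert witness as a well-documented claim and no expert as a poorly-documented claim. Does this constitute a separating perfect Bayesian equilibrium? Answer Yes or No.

Under these beliefs, the expert witness earns settlement 18 and no expert earns settlement 13.
well-documented: the expert witness nets 18 − 1 = 17; no expert nets 13. well-documented prefers the expert witness.
poorly-documented: the expert witness nets 18 − 15 = 3; no expert nets 13. poorly-documented prefers no expert.
Neither type deviates, so the separating profile is an equilibrium.

Yes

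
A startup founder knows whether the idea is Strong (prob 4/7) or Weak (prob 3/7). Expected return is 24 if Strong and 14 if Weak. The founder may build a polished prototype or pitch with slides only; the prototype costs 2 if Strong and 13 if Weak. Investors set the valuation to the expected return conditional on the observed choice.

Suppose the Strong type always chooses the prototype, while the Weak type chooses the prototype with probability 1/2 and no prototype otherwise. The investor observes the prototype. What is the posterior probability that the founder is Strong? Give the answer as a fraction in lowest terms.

8/11

P(the prototype) = (4/7)·1 + (3/7)·(1/2) = 11/14.
By Bayes' rule, P(Strong | the prototype) = (4/7) / (11/14) = 8/11.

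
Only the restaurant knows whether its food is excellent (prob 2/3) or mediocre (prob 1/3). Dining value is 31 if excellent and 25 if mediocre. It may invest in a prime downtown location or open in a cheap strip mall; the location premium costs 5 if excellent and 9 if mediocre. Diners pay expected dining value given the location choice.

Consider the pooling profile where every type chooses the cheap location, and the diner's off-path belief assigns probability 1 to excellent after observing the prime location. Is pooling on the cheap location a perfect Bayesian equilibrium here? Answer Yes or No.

Yes

On path, the diner holds the prior and pays 2/3·31 + 1/3·25 = 29. Off path (the prime location), believing excellent, it pays 31.
excellent: the cheap location nets 29; the prime location nets 31 − 5 = 26. excellent stays.
mediocre: the cheap location nets 29; the prime location nets 31 − 9 = 22. mediocre stays.
No type deviates, so pooling is sustained.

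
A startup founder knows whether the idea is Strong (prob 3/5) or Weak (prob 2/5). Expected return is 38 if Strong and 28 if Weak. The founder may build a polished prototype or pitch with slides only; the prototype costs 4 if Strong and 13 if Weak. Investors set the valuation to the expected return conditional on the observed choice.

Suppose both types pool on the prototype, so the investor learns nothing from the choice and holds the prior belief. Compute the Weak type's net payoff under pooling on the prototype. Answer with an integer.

21

Pooled valuation = 3/5·38 + 2/5·28 = 34.
Weak pays cost 13 for the prototype, so net payoff = 34 − 13 = 21.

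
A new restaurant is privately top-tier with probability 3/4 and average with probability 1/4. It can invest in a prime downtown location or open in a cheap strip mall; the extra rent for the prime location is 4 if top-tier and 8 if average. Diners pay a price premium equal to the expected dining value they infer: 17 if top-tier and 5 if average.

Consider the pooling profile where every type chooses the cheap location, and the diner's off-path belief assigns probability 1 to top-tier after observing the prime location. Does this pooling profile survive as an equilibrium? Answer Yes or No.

On path, the diner holds the prior and pays 3/4·17 + 1/4·5 = 14. Off path (the prime location), believing top-tier, it pays 17.
top-tier: the cheap location nets 14; the prime location nets 17 − 4 = 13. top-tier stays.
average: the cheap location nets 14; the prime location nets 17 − 8 = 9. average stays.
No type deviates, so pooling is sustained.

Yes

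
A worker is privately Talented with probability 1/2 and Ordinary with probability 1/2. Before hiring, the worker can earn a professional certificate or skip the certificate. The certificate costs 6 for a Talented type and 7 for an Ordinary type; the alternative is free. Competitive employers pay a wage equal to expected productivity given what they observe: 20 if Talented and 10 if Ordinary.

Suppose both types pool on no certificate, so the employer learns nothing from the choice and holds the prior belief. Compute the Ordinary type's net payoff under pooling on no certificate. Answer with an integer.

15

Pooled wage = 1/2·20 + 1/2·10 = 15.
Ordinary pays no cost for no certificate, so net payoff = 15.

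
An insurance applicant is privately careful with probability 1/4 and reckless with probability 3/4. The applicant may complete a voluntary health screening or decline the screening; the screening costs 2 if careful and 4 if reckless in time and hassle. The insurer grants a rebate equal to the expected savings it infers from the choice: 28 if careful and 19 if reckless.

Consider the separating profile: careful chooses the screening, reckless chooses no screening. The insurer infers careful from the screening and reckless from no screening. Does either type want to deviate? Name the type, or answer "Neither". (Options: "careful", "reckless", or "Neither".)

The screening pays 28; no screening pays 19.
careful: assigned the screening, nets 28 − 2 = 26; deviating to no screening nets 19.
reckless: assigned no screening, nets 19; deviating to the screening nets 28 − 4 = 24.
The reckless type gains 5 by deviating.

reckless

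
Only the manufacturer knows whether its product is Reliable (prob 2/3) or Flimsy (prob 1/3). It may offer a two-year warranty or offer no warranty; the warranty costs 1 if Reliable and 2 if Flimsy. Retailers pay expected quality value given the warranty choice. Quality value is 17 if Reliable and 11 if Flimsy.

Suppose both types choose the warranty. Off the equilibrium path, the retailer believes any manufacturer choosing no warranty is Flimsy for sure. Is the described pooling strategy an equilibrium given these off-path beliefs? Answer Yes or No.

On path, the retailer holds the prior and pays 2/3·17 + 1/3·11 = 15. Off path (no warranty), believing Flimsy, it pays 11.
Reliable: the warranty nets 15 − 1 = 14; no warranty nets 11. Reliable stays.
Flimsy: the warranty nets 15 − 2 = 13; no warranty nets 11. Flimsy stays.
No type deviates, so pooling is sustained.

Yes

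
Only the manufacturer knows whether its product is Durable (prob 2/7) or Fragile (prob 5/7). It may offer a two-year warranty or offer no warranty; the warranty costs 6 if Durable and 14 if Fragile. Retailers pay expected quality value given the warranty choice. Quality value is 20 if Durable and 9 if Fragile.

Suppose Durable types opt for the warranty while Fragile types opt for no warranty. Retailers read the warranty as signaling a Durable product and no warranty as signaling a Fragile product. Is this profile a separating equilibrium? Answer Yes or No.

Under these beliefs, the warranty earns price 20 and no warranty earns price 9.
Durable: the warranty nets 20 − 6 = 14; no warranty nets 9. Durable prefers the warranty.
Fragile: the warranty nets 20 − 14 = 6; no warranty nets 9. Fragile prefers no warranty.
Neither type deviates, so the separating profile is an equilibrium.

Yes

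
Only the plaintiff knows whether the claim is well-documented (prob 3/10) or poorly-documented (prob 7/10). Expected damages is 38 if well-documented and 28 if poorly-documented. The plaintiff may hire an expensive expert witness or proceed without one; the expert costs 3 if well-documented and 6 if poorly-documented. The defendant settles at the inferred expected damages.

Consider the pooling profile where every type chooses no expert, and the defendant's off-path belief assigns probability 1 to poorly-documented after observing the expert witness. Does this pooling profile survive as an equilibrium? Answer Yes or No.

On path, the defendant holds the prior and pays 3/10·38 + 7/10·28 = 31. Off path (the expert witness), believing poorly-documented, it pays 28.
well-documented: no expert nets 31; the expert witness nets 28 − 3 = 25. well-documented stays.
poorly-documented: no expert nets 31; the expert witness nets 28 − 6 = 22. poorly-documented stays.
No type deviates, so pooling is sustained.

Yes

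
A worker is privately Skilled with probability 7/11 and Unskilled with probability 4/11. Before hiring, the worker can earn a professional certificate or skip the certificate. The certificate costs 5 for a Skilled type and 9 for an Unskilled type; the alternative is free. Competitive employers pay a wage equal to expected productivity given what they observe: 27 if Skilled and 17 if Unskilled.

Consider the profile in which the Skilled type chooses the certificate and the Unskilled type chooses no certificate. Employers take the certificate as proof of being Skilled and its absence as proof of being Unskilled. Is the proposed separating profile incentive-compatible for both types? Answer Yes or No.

Under these beliefs, the certificate earns wage 27 and no certificate earns wage 17.
Skilled: the certificate nets 27 − 5 = 22; no certificate nets 17. Skilled prefers the certificate.
Unskilled: the certificate nets 27 − 9 = 18; no certificate nets 17. Unskilled would deviate to the certificate.
Unskilled has a profitable deviation, so the profile is not an equilibrium.

No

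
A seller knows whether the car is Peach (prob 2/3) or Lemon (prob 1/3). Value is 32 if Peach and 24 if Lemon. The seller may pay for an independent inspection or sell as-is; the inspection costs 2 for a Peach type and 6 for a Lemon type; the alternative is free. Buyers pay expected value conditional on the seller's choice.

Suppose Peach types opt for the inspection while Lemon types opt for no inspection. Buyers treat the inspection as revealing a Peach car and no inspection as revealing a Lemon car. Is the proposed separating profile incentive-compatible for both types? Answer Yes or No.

No

Under these beliefs, the inspection earns price 32 and no inspection earns price 24.
Peach: the inspection nets 32 − 2 = 30; no inspection nets 24. Peach prefers the inspection.
Lemon: the inspection nets 32 − 6 = 26; no inspection nets 24. Lemon would deviate to the inspection.
Lemon has a profitable deviation, so the profile is not an equilibrium.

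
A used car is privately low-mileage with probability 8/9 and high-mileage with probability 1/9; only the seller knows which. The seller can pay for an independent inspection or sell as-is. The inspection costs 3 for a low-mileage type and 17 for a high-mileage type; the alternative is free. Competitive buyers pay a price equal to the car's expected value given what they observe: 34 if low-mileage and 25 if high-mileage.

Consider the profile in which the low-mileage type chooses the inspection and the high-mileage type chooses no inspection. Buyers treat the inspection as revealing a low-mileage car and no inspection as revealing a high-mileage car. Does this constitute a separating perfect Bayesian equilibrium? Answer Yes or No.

Under these beliefs, the inspection earns price 34 and no inspection earns price 25.
low-mileage: the inspection nets 34 − 3 = 31; no inspection nets 25. low-mileage prefers the inspection.
high-mileage: the inspection nets 34 − 17 = 17; no inspection nets 25. high-mileage prefers no inspection.
Neither type deviates, so the separating profile is an equilibrium.

Yes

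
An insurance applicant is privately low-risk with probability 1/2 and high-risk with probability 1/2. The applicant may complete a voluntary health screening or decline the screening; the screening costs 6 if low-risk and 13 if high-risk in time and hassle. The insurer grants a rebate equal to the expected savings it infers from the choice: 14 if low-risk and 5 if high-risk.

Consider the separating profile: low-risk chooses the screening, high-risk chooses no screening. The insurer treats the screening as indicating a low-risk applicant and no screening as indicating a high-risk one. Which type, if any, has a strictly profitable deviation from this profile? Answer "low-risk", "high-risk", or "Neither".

Neither

The screening pays 14; no screening pays 5.
low-risk: assigned the screening, nets 14 − 6 = 8; deviating to no screening nets 5.
high-risk: assigned no screening, nets 5; deviating to the screening nets 14 − 13 = 1.
Both types strictly prefer their assigned action; no profitable deviation.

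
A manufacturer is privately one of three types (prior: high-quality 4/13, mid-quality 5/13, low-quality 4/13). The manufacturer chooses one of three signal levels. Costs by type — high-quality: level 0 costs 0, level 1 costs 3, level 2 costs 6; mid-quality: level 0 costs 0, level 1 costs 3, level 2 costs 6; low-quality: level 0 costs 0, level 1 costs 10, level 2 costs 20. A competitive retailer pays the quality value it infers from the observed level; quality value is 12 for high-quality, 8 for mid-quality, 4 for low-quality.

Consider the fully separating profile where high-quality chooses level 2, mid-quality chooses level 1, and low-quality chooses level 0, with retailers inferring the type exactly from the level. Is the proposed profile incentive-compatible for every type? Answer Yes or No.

No

Separating prices: level 2 → 12, level 1 → 8, level 0 → 4.
high-quality (assigned level 2): level 0: 4 − 0 = 4; level 1: 8 − 3 = 5; level 2: 12 − 6 = 6. high-quality stays.
mid-quality (assigned level 1): level 0: 4 − 0 = 4; level 1: 8 − 3 = 5; level 2: 12 − 6 = 6. mid-quality prefers level 2.
low-quality (assigned level 0): level 0: 4 − 0 = 4; level 1: 8 − 10 = -2; level 2: 12 − 20 = -8. low-quality stays.
At least one type deviates; the separating profile fails.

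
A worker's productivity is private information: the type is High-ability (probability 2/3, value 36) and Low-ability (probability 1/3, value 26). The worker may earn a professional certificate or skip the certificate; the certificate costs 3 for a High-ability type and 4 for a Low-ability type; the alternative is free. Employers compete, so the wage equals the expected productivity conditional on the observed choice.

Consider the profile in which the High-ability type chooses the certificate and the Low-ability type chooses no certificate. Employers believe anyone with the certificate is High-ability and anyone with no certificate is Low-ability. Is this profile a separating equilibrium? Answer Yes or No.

Under these beliefs, the certificate earns wage 36 and no certificate earns wage 26.
High-ability: the certificate nets 36 − 3 = 33; no certificate nets 26. High-ability prefers the certificate.
Low-ability: the certificate nets 36 − 4 = 32; no certificate nets 26. Low-ability would deviate to the certificate.
Low-ability has a profitable deviation, so the profile is not an equilibrium.

No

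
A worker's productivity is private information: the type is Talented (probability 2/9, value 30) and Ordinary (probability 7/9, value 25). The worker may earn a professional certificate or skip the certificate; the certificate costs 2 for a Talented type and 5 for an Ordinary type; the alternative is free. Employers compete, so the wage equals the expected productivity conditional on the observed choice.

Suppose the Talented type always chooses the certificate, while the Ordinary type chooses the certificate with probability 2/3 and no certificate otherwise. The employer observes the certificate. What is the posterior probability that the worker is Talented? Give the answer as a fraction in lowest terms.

3/10

P(the certificate) = (2/9)·1 + (7/9)·(2/3) = 20/27.
By Bayes' rule, P(Talented | the certificate) = (2/9) / (20/27) = 3/10.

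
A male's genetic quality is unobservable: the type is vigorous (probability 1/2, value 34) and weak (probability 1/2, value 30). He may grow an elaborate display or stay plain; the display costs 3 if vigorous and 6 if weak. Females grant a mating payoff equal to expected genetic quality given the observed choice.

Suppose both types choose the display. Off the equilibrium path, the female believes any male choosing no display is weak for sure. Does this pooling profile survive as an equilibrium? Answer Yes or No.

No

On path, the female holds the prior and pays 1/2·34 + 1/2·30 = 32. Off path (no display), believing weak, it pays 30.
vigorous: the display nets 32 − 3 = 29; no display nets 30. vigorous would deviate.
weak: the display nets 32 − 6 = 26; no display nets 30. weak would deviate.
A type deviates, so pooling fails.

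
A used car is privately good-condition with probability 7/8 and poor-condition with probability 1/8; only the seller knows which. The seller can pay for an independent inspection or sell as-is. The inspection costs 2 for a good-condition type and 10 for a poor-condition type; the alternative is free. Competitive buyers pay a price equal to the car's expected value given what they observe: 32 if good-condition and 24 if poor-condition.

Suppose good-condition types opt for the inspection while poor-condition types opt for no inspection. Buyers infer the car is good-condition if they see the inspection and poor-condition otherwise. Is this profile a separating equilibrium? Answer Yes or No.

Yes

Under these beliefs, the inspection earns price 32 and no inspection earns price 24.
good-condition: the inspection nets 32 − 2 = 30; no inspection nets 24. good-condition prefers the inspection.
poor-condition: the inspection nets 32 − 10 = 22; no inspection nets 24. poor-condition prefers no inspection.
Neither type deviates, so the separating profile is an equilibrium.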